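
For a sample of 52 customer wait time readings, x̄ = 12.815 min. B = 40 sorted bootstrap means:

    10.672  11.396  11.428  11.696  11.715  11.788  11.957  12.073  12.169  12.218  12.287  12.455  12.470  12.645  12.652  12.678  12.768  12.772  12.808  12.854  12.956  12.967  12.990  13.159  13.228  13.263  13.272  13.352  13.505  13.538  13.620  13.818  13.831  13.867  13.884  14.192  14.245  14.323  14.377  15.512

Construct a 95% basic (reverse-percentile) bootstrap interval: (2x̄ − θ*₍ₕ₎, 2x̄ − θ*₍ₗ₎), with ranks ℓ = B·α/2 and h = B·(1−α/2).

(11.253, 14.958)

Percentile endpoints at ranks 1 and 39: θ*₍1₎ = 10.672, θ*₍39₎ = 14.377.
Basic interval reflects these around x̄:
  lower = 2 × 12.815 − 14.377 = 11.253
  upper = 2 × 12.815 − 10.672 = 14.958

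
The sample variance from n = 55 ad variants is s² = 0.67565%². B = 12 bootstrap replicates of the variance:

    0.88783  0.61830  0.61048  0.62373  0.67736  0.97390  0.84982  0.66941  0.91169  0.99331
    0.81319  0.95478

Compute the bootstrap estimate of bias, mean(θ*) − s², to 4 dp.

bias = +0.1230

mean(θ*) = (0.88783 + 0.61830 + 0.61048 + 0.62373 + 0.67736 + 0.97390 + 0.84982 + 0.66941 + 0.91169 + 0.99331 + 0.81319 + 0.95478) / 12 = 0.79865
bias = 0.79865 − 0.67565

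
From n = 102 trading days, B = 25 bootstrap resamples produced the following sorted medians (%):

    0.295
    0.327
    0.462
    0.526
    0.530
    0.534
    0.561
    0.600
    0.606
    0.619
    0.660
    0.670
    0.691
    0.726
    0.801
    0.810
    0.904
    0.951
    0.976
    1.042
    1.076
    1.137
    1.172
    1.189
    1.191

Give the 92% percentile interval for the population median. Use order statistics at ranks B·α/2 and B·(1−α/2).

(0.295, 1.189)

α = 0.08; lower rank = 25 × 0.040 = 1; upper rank = 25 × 0.960 = 24.
The 1st smallest replicate is 0.295; the 24th is 1.189.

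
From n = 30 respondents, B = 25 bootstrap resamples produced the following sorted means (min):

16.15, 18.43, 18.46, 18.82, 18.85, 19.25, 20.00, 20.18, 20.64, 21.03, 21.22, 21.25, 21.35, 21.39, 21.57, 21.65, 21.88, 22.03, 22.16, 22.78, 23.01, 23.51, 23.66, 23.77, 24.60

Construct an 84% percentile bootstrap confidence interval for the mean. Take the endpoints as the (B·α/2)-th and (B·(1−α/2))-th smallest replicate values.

(18.43, 23.66)

α = 0.16; lower rank = 25 × 0.080 = 2; upper rank = 25 × 0.920 = 23.
The 2nd smallest replicate is 18.43; the 23rd is 23.66.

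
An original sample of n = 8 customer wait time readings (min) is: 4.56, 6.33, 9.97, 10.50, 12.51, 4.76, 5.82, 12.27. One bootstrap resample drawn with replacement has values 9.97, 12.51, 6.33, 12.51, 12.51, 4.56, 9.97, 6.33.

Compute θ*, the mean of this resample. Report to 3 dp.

θ* = 9.336

Mean = (9.97 + 12.51 + 6.33 + 12.51 + 12.51 + 4.56 + 9.97 + 6.33) / 8 = 74.690 / 8 = 9.336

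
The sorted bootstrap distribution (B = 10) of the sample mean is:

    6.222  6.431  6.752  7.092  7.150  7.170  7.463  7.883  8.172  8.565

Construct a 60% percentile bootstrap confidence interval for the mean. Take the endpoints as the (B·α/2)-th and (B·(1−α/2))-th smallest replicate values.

α = 0.40; lower rank = 10 × 0.200 = 2; upper rank = 10 × 0.800 = 8.
The 2nd smallest replicate is 6.431; the 8th is 7.883.

(6.431, 7.883)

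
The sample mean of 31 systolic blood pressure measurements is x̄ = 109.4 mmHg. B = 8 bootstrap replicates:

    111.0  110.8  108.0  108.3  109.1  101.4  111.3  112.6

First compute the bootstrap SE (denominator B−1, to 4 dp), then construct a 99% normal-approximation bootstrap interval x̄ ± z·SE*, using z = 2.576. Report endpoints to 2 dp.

Mean of replicates = 109.0625; sum of squared deviations = 84.7187; SE* = √(84.7187/7) = 3.4789
Margin = 2.576 × 3.4789 = 8.962
Interval: 109.4 ± 8.962

(100.44, 118.36)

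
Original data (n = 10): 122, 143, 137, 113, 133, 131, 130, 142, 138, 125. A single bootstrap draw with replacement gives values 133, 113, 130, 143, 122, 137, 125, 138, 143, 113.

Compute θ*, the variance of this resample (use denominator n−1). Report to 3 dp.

Mean = 129.7000; sum of squared deviations = 1126.1000
s² = 1126.1000 / 9 = 125.1222

θ* = 125.122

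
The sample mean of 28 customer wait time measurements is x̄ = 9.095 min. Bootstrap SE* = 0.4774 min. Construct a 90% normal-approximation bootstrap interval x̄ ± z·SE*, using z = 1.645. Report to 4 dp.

Margin = 1.645 × 0.4774 = 0.78532
Interval: 9.095 ± 0.78532

(8.3097, 9.8803)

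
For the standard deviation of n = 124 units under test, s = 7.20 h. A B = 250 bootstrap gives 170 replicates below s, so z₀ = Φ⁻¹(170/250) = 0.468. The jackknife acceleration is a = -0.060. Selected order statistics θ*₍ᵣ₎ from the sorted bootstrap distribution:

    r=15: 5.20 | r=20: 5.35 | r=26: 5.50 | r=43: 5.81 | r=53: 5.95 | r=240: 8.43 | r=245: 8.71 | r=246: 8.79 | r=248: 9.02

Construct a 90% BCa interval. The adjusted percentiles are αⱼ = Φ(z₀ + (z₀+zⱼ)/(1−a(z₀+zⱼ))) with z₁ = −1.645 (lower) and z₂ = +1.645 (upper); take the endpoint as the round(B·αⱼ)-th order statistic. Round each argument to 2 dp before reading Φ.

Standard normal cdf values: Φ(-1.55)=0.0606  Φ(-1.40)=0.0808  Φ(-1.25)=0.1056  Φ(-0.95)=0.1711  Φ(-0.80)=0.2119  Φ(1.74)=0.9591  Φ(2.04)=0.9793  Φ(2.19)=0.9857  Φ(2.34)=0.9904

(5.95, 9.02)

Lower: z₀ + z₁ = 0.468 + (-1.645) = -1.177; 1 − a(z₀+z₁) = 1 − (-0.060)(-1.177) = 0.9294; argument = 0.468 + (-1.177)/0.9294 = -0.7984 → -0.80.
α₁ = Φ(-0.80) = 0.2119; rank = round(250 × 0.2119) = 53; θ*₍53₎ = 5.95.
Upper: z₀ + z₂ = 2.113; 1 − a(z₀+z₂) = 1.1268; argument = 2.3433 → 2.34; α₂ = 0.9904; rank = 248; θ*₍248₎ = 9.02.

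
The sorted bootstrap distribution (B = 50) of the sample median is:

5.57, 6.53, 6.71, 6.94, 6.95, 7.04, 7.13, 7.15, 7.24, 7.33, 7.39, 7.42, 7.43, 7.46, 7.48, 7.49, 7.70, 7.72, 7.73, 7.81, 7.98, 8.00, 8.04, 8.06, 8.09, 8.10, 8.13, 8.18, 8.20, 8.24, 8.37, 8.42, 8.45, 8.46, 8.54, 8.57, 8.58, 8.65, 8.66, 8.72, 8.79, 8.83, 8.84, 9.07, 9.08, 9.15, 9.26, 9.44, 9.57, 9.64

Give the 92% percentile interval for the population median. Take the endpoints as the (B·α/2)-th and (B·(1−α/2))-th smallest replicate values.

(6.53, 9.44)

α = 0.08; lower rank = 50 × 0.040 = 2; upper rank = 50 × 0.960 = 48.
The 2nd smallest replicate is 6.53; the 48th is 9.44.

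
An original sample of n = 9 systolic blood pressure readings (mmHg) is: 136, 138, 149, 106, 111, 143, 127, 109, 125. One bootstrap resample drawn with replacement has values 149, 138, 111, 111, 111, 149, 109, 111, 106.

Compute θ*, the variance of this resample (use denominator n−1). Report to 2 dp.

Mean = 121.6667; sum of squared deviations = 2622.0000
s² = 2622.0000 / 8 = 327.7500

θ* = 327.75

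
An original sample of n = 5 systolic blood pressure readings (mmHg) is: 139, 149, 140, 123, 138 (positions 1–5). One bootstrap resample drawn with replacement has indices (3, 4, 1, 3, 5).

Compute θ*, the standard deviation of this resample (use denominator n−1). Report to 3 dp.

Resample values: 140, 123, 139, 140, 138.
Mean = 136.0000; sum of squared deviations = 214.0000
s² = 214.0000 / 4 = 53.5000
s = √53.5000 = 7.314

θ* = 7.314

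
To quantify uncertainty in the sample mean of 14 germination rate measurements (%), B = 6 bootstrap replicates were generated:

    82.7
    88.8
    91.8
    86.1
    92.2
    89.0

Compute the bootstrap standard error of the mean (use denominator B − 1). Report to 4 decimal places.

Bootstrap SE is the standard deviation of the 6 replicate means.
Mean of replicates: (82.7 + 88.8 + 91.8 + 86.1 + 92.2 + 89.0) / 6 = 530.60000 / 6 = 88.43333
Sum of squared deviations: (−5.73333)² + (+0.36667)² + (+3.36667)² + (−2.33333)² + (+3.76667)² + (+0.56667)² = 64.29333
Variance = 64.29333 / 5 = 12.85867
SE* = √12.85867

SE* = 3.5859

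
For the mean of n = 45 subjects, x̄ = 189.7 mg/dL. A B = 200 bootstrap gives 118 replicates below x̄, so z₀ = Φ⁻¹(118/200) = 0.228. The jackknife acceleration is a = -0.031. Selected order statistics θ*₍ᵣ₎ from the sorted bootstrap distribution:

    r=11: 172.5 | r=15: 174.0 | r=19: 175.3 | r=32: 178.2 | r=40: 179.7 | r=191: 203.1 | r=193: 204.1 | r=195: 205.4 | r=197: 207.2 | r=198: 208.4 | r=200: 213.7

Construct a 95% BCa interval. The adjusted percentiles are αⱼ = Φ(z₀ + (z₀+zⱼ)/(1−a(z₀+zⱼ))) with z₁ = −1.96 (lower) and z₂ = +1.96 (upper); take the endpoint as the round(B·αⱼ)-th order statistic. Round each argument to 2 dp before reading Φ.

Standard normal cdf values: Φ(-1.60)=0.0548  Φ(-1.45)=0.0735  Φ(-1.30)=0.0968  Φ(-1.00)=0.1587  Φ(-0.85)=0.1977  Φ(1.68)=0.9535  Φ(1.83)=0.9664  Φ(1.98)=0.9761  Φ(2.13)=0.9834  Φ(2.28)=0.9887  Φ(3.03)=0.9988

(172.5, 208.4)

Lower: z₀ + z₁ = 0.228 + (-1.960) = -1.732; 1 − a(z₀+z₁) = 1 − (-0.031)(-1.732) = 0.9463; argument = 0.228 + (-1.732)/0.9463 = -1.6023 → -1.60.
α₁ = Φ(-1.60) = 0.0548; rank = round(200 × 0.0548) = 11; θ*₍11₎ = 172.5.
Upper: z₀ + z₂ = 2.188; 1 − a(z₀+z₂) = 1.0678; argument = 2.2770 → 2.28; α₂ = 0.9887; rank = 198; θ*₍198₎ = 208.4.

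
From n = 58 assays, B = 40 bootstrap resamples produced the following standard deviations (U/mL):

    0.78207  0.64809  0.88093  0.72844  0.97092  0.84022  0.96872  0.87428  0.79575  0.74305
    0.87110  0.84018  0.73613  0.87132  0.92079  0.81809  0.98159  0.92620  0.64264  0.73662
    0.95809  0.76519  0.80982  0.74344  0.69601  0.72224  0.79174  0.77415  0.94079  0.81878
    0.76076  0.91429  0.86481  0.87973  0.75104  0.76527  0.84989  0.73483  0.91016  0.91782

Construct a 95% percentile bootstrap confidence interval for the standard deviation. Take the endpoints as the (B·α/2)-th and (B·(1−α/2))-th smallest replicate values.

(0.64264, 0.97092)

Sorted replicates: 0.64264, 0.64809, 0.69601, 0.72224, 0.72844, 0.73483, 0.73613, 0.73662, 0.74305, 0.74344, 0.75104, 0.76076, 0.76519, 0.76527, 0.77415, 0.78207, 0.79174, 0.79575, 0.80982, 0.81809, 0.81878, 0.84018, 0.84022, 0.84989, 0.86481, 0.87110, 0.87132, 0.87428, 0.87973, 0.88093, 0.91016, 0.91429, 0.91782, 0.92079, 0.92620, 0.94079, 0.95809, 0.96872, 0.97092, 0.98159
α = 0.05; lower rank = 40 × 0.025 = 1; upper rank = 40 × 0.975 = 39.
The 1st smallest replicate is 0.64264; the 39th is 0.97092.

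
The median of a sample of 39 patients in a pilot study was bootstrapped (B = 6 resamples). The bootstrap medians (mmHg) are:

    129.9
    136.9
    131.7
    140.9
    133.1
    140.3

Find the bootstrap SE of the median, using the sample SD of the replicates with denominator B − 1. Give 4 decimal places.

SE* = 4.5981

Bootstrap SE is the standard deviation of the 6 replicate medians.
Mean of replicates: (129.9 + 136.9 + 131.7 + 140.9 + 133.1 + 140.3) / 6 = 812.80000 / 6 = 135.46667
Sum of squared deviations: (−5.56667)² + (+1.43333)² + (−3.76667)² + (+5.43333)² + (−2.36667)² + (+4.83333)² = 105.71333
Variance = 105.71333 / 5 = 21.14267
SE* = √21.14267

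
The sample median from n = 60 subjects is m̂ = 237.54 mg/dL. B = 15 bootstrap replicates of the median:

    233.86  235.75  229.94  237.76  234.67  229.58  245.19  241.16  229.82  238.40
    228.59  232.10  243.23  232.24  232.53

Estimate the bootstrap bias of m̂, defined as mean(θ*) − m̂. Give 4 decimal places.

bias = −2.5520

mean(θ*) = (233.86 + 235.75 + 229.94 + 237.76 + 234.67 + 229.58 + 245.19 + 241.16 + 229.82 + 238.40 + 228.59 + 232.10 + 243.23 + 232.24 + 232.53) / 15 = 234.98800
bias = 234.98800 − 237.54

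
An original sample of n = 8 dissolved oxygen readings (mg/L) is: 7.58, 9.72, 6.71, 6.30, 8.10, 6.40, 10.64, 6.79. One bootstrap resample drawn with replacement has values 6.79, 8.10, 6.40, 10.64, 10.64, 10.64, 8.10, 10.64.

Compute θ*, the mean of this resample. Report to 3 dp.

Mean = (6.79 + 8.10 + 6.40 + 10.64 + 10.64 + 10.64 + 8.10 + 10.64) / 8 = 71.950 / 8 = 8.994

θ* = 8.994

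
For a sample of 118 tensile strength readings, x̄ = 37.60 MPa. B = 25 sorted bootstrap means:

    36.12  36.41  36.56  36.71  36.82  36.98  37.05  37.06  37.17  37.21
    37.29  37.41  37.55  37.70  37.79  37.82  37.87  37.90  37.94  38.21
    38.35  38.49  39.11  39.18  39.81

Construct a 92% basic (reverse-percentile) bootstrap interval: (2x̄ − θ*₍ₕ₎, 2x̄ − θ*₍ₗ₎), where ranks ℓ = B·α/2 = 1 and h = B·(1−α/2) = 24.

(36.02, 39.08)

Percentile endpoints at ranks 1 and 24: θ*₍1₎ = 36.12, θ*₍24₎ = 39.18.
Basic interval reflects these around x̄:
  lower = 2 × 37.60 − 39.18 = 36.02
  upper = 2 × 37.60 − 36.12 = 39.08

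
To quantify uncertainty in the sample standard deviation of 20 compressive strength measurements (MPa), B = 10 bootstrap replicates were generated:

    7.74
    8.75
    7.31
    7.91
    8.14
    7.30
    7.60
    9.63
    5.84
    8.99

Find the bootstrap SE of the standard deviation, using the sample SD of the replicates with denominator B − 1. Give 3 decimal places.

Bootstrap SE is the standard deviation of the 10 replicate standard deviations.
Mean of replicates: (7.74 + 8.75 + 7.31 + 7.91 + 8.14 + 7.30 + 7.60 + 9.63 + 5.84 + 8.99) / 10 = 79.2100 / 10 = 7.9210
Sum of squared deviations: (−0.1810)² + (+0.8290)² + (−0.6110)² + (−0.0110)² + (+0.2190)² + (−0.6210)² + (−0.3210)² + (+1.7090)² + (−2.0810)² + (+1.0690)² = 10.0241
Variance = 10.0241 / 9 = 1.1138
SE* = √1.1138

SE* = 1.055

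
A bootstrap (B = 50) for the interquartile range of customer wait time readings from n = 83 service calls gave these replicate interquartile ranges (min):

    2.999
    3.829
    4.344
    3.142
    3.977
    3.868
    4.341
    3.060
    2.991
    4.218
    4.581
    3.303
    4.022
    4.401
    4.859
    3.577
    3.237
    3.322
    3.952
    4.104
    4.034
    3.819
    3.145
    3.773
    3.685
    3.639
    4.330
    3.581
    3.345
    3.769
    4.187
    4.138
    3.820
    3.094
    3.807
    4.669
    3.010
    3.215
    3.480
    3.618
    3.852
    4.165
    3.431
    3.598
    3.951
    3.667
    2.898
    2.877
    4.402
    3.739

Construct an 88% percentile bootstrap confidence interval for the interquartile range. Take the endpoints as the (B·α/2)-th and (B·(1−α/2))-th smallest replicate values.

Sorted replicates: 2.877, 2.898, 2.991, 2.999, 3.010, 3.060, 3.094, 3.142, 3.145, 3.215, 3.237, 3.303, 3.322, 3.345, 3.431, 3.480, 3.577, 3.581, 3.598, 3.618, 3.639, 3.667, 3.685, 3.739, 3.769, 3.773, 3.807, 3.819, 3.820, 3.829, 3.852, 3.868, 3.951, 3.952, 3.977, 4.022, 4.034, 4.104, 4.138, 4.165, 4.187, 4.218, 4.330, 4.341, 4.344, 4.401, 4.402, 4.581, 4.669, 4.859
α = 0.12; lower rank = 50 × 0.060 = 3; upper rank = 50 × 0.940 = 47.
The 3rd smallest replicate is 2.991; the 47th is 4.402.

(2.991, 4.402)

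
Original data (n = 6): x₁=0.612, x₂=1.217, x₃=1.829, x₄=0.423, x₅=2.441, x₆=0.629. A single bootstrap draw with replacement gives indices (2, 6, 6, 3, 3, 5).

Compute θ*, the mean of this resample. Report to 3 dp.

θ* = 1.429

Resample values: 1.217, 0.629, 0.629, 1.829, 1.829, 2.441.
Mean = (1.217 + 0.629 + 0.629 + 1.829 + 1.829 + 2.441) / 6 = 8.5740 / 6 = 1.429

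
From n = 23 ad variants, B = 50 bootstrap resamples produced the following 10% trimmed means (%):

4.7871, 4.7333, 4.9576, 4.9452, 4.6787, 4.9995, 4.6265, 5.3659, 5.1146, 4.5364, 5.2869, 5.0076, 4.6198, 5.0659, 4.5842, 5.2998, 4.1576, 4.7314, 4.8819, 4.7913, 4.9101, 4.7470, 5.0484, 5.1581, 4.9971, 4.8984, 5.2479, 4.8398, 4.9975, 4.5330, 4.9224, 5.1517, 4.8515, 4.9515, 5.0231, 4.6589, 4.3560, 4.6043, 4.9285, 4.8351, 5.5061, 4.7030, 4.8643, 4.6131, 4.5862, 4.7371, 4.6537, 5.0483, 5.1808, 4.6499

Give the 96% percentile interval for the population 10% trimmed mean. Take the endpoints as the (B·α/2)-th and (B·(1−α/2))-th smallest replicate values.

Sorted replicates: 4.1576, 4.3560, 4.5330, 4.5364, 4.5842, 4.5862, 4.6043, 4.6131, 4.6198, 4.6265, 4.6499, 4.6537, 4.6589, 4.6787, 4.7030, 4.7314, 4.7333, 4.7371, 4.7470, 4.7871, 4.7913, 4.8351, 4.8398, 4.8515, 4.8643, 4.8819, 4.8984, 4.9101, 4.9224, 4.9285, 4.9452, 4.9515, 4.9576, 4.9971, 4.9975, 4.9995, 5.0076, 5.0231, 5.0483, 5.0484, 5.0659, 5.1146, 5.1517, 5.1581, 5.1808, 5.2479, 5.2869, 5.2998, 5.3659, 5.5061
α = 0.04; lower rank = 50 × 0.020 = 1; upper rank = 50 × 0.980 = 49.
The 1st smallest replicate is 4.1576; the 49th is 5.3659.

(4.1576, 5.3659)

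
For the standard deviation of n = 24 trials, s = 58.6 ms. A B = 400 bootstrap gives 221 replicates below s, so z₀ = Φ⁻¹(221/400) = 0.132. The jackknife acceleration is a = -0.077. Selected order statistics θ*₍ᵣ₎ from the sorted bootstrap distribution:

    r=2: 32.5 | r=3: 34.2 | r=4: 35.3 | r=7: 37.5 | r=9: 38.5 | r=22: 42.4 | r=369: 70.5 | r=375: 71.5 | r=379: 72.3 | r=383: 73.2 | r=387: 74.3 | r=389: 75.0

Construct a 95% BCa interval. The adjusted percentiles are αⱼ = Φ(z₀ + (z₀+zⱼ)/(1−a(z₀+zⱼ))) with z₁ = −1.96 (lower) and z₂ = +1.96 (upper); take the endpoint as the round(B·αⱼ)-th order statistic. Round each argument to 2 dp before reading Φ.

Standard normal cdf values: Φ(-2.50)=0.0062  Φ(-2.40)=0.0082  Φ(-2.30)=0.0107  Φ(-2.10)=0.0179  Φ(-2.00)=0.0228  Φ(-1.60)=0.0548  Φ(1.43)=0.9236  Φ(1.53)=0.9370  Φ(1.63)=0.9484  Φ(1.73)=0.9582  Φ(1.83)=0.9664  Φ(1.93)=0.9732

(38.5, 75.0)

Lower: z₀ + z₁ = 0.132 + (-1.960) = -1.828; 1 − a(z₀+z₁) = 1 − (-0.077)(-1.828) = 0.8592; argument = 0.132 + (-1.828)/0.8592 = -1.9955 → -2.00.
α₁ = Φ(-2.00) = 0.0228; rank = round(400 × 0.0228) = 9; θ*₍9₎ = 38.5.
Upper: z₀ + z₂ = 2.092; 1 − a(z₀+z₂) = 1.1611; argument = 1.9338 → 1.93; α₂ = 0.9732; rank = 389; θ*₍389₎ = 75.0.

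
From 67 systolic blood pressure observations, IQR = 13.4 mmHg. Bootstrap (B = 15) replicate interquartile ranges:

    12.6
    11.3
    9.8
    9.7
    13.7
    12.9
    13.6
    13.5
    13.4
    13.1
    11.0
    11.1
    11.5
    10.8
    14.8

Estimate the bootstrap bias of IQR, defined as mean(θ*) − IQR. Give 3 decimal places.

mean(θ*) = (12.6 + 11.3 + 9.8 + 9.7 + 13.7 + 12.9 + 13.6 + 13.5 + 13.4 + 13.1 + 11.0 + 11.1 + 11.5 + 10.8 + 14.8) / 15 = 12.1867
bias = 12.1867 − 13.4

bias = −1.213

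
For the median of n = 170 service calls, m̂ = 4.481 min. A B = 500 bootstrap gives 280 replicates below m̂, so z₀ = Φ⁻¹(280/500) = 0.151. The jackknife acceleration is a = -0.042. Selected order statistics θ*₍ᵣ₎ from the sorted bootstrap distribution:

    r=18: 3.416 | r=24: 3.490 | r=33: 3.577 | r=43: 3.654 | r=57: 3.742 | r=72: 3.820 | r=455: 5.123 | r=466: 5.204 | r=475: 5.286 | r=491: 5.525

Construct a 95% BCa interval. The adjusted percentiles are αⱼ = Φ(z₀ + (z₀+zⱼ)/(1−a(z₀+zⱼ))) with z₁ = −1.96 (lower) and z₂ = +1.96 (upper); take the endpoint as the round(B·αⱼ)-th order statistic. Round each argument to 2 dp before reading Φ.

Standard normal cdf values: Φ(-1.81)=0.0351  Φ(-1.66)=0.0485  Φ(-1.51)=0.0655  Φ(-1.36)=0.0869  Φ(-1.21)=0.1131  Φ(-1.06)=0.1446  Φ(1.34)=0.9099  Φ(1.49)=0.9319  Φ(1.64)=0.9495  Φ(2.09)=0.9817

(3.416, 5.525)

Lower: z₀ + z₁ = 0.151 + (-1.960) = -1.809; 1 − a(z₀+z₁) = 1 − (-0.042)(-1.809) = 0.9240; argument = 0.151 + (-1.809)/0.9240 = -1.8067 → -1.81.
α₁ = Φ(-1.81) = 0.0351; rank = round(500 × 0.0351) = 18; θ*₍18₎ = 3.416.
Upper: z₀ + z₂ = 2.111; 1 − a(z₀+z₂) = 1.0887; argument = 2.0901 → 2.09; α₂ = 0.9817; rank = 491; θ*₍491₎ = 5.525.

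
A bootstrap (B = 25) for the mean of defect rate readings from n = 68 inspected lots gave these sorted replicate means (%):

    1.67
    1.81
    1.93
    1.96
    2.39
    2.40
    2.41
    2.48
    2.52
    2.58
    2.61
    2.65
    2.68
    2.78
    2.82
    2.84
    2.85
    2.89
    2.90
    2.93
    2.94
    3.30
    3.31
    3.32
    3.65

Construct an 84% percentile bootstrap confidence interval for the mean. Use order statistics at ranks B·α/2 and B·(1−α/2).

(1.81, 3.31)

α = 0.16; lower rank = 25 × 0.080 = 2; upper rank = 25 × 0.920 = 23.
The 2nd smallest replicate is 1.81; the 23rd is 3.31.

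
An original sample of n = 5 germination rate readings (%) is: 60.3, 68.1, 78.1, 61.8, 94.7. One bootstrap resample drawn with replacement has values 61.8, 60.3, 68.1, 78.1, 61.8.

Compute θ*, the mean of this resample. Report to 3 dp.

θ* = 66.020

Mean = (61.8 + 60.3 + 68.1 + 78.1 + 61.8) / 5 = 330.10 / 5 = 66.020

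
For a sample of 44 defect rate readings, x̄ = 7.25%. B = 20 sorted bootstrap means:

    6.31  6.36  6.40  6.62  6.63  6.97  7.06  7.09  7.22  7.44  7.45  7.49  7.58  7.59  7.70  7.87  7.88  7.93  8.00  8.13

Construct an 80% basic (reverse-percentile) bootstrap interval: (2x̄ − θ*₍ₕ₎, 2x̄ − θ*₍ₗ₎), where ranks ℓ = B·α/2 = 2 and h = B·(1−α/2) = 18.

(6.57, 8.14)

Percentile endpoints at ranks 2 and 18: θ*₍2₎ = 6.36, θ*₍18₎ = 7.93.
Basic interval reflects these around x̄:
  lower = 2 × 7.25 − 7.93 = 6.57
  upper = 2 × 7.25 − 6.36 = 8.14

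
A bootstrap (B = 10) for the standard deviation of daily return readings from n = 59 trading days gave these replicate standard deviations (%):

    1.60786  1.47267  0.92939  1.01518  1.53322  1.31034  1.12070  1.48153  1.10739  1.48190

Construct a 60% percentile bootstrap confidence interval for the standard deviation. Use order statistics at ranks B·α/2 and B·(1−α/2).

(1.01518, 1.48190)

Sorted replicates: 0.92939, 1.01518, 1.10739, 1.12070, 1.31034, 1.47267, 1.48153, 1.48190, 1.53322, 1.60786
α = 0.40; lower rank = 10 × 0.200 = 2; upper rank = 10 × 0.800 = 8.
The 2nd smallest replicate is 1.01518; the 8th is 1.48190.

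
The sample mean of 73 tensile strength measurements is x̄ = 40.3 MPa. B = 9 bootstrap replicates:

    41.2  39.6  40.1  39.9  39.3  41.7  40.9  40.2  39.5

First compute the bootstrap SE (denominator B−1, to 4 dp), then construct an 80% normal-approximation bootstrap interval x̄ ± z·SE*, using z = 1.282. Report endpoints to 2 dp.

Mean of replicates = 40.2667; sum of squared deviations = 5.4600; SE* = √(5.4600/8) = 0.8261
Margin = 1.282 × 0.8261 = 1.059
Interval: 40.3 ± 1.059

(39.24, 41.36)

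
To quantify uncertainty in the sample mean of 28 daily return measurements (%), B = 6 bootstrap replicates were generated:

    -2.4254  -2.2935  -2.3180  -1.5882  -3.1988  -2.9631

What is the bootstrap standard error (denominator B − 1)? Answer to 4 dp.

SE* = 0.5671

Bootstrap SE is the standard deviation of the 6 replicate means.
Mean of replicates: ((-2.4254) + (-2.2935) + (-2.3180) + (-1.5882) + (-3.1988) + (-2.9631)) / 6 = -14.78700 / 6 = -2.46450
Sum of squared deviations: (+0.03910)² + (+0.17100)² + (+0.14650)² + (+0.87630)² + (−0.73430)² + (−0.49860)² = 1.60793
Variance = 1.60793 / 5 = 0.32159
SE* = √0.32159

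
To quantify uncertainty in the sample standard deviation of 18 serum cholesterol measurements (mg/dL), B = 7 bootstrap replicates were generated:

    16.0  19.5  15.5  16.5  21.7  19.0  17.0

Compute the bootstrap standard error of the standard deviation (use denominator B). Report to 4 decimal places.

SE* = 2.0822

Bootstrap SE is the standard deviation of the 7 replicate standard deviations.
Mean of replicates: (16.0 + 19.5 + 15.5 + 16.5 + 21.7 + 19.0 + 17.0) / 7 = 125.20000 / 7 = 17.88571
Sum of squared deviations: (−1.88571)² + (+1.61429)² + (−2.38571)² + (−1.38571)² + (+3.81429)² + (+1.11429)² + (−0.88571)² = 30.34857
Variance = 30.34857 / 7 = 4.33551
SE* = √4.33551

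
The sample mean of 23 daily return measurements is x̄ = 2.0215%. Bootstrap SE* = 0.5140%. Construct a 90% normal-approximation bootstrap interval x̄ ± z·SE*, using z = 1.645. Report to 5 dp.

Margin = 1.645 × 0.5140 = 0.845530
Interval: 2.0215 ± 0.845530

(1.17597, 2.86703)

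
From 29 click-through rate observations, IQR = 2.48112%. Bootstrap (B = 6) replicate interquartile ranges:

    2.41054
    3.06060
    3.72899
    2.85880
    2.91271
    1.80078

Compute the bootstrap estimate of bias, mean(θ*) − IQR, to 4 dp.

bias = +0.3143

mean(θ*) = (2.41054 + 3.06060 + 3.72899 + 2.85880 + 2.91271 + 1.80078) / 6 = 2.79540
bias = 2.79540 − 2.48112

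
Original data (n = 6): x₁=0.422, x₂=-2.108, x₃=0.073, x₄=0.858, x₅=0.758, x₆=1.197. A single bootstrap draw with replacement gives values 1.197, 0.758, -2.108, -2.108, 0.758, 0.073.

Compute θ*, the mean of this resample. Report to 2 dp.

Mean = (1.197 + 0.758 + (-2.108) + (-2.108) + 0.758 + 0.073) / 6 = -1.4300 / 6 = -0.24

θ* = -0.24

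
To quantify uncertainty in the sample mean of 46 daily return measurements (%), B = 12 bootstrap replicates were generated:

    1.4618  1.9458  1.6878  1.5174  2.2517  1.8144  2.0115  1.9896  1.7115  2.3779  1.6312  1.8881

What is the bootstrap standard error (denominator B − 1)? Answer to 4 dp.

SE* = 0.2782

Bootstrap SE is the standard deviation of the 12 replicate means.
Mean of replicates: (1.4618 + 1.9458 + 1.6878 + 1.5174 + 2.2517 + 1.8144 + 2.0115 + 1.9896 + 1.7115 + 2.3779 + 1.6312 + 1.8881) / 12 = 22.28870 / 12 = 1.85739
Sum of squared deviations: (−0.39559)² + (+0.08841)² + (−0.16959)² + (−0.33999)² + (+0.39431)² + (−0.04299)² + (+0.15411)² + (+0.13221)² + (−0.14589)² + (+0.52051)² + (−0.22619)² + (+0.03071)² = 0.85154
Variance = 0.85154 / 11 = 0.07741
SE* = √0.07741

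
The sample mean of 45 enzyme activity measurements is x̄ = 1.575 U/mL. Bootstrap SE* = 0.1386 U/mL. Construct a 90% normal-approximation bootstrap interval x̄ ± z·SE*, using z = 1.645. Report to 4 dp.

(1.3470, 1.8030)

Margin = 1.645 × 0.1386 = 0.22800
Interval: 1.575 ± 0.22800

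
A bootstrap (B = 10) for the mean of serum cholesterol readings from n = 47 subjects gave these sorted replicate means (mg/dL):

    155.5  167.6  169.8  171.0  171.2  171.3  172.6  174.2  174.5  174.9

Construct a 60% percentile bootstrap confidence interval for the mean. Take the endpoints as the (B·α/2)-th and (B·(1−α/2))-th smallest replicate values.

(167.6, 174.2)

α = 0.40; lower rank = 10 × 0.200 = 2; upper rank = 10 × 0.800 = 8.
The 2nd smallest replicate is 167.6; the 8th is 174.2.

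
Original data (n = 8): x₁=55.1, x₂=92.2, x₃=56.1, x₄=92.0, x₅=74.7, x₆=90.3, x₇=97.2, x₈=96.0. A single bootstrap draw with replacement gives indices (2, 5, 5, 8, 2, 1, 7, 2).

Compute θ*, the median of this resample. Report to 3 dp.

θ* = 92.200

Resample values: 92.2, 74.7, 74.7, 96.0, 92.2, 55.1, 97.2, 92.2.
Sorted: 55.1, 74.7, 74.7, 92.2, 92.2, 92.2, 96.0, 97.2
Median = average of the two middle values = 92.200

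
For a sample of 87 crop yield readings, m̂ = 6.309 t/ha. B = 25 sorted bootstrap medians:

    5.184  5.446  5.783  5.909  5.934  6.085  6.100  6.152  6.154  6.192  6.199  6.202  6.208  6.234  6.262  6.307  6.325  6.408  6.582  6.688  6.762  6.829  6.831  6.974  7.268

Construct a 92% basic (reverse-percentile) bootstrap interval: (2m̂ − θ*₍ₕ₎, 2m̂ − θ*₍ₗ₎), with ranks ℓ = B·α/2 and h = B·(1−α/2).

(5.644, 7.434)

Percentile endpoints at ranks 1 and 24: θ*₍1₎ = 5.184, θ*₍24₎ = 6.974.
Basic interval reflects these around m̂:
  lower = 2 × 6.309 − 6.974 = 5.644
  upper = 2 × 6.309 − 5.184 = 7.434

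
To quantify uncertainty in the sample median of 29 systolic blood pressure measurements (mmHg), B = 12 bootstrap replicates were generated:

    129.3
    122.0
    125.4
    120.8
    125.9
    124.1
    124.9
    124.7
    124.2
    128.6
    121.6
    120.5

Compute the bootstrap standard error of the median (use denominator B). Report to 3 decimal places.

Bootstrap SE is the standard deviation of the 12 replicate medians.
Mean of replicates: (129.3 + 122.0 + 125.4 + 120.8 + 125.9 + 124.1 + 124.9 + 124.7 + 124.2 + 128.6 + 121.6 + 120.5) / 12 = 1492.0000 / 12 = 124.3333
Sum of squared deviations: (+4.9667)² + (−2.3333)² + (+1.0667)² + (−3.5333)² + (+1.5667)² + (−0.2333)² + (+0.5667)² + (+0.3667)² + (−0.1333)² + (+4.2667)² + (−2.7333)² + (−3.8333)² = 87.0867
Variance = 87.0867 / 12 = 7.2572
SE* = √7.2572

SE* = 2.694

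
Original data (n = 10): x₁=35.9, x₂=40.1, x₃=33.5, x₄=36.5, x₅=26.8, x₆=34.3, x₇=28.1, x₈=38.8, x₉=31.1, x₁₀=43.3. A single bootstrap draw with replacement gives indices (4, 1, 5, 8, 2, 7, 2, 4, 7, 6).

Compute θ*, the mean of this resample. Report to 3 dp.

θ* = 34.520

Resample values: 36.5, 35.9, 26.8, 38.8, 40.1, 28.1, 40.1, 36.5, 28.1, 34.3.
Mean = (36.5 + 35.9 + 26.8 + 38.8 + 40.1 + 28.1 + 40.1 + 36.5 + 28.1 + 34.3) / 10 = 345.20 / 10 = 34.520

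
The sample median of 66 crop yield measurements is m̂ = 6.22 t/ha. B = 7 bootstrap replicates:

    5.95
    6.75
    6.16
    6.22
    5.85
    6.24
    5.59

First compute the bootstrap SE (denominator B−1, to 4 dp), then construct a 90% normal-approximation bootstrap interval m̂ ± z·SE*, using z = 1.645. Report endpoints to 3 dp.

Mean of replicates = 6.1086; sum of squared deviations = 0.8047; SE* = √(0.8047/6) = 0.3662
Margin = 1.645 × 0.3662 = 0.6024
Interval: 6.22 ± 0.6024

(5.618, 6.822)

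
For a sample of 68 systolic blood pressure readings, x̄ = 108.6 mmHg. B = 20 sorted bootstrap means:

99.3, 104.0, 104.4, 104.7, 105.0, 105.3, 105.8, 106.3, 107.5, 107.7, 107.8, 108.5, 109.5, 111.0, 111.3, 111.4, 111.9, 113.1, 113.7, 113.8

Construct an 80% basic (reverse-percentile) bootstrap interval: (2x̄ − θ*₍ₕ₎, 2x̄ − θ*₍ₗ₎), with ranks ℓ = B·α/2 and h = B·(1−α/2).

Percentile endpoints at ranks 2 and 18: θ*₍2₎ = 104.0, θ*₍18₎ = 113.1.
Basic interval reflects these around x̄:
  lower = 2 × 108.6 − 113.1 = 104.1
  upper = 2 × 108.6 − 104.0 = 113.2

(104.1, 113.2)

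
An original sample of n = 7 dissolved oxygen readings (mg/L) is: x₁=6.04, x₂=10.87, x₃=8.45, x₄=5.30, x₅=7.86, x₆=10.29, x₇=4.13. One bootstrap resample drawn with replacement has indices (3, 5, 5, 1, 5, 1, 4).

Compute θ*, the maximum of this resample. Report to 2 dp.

θ* = 8.45

Resample values: 8.45, 7.86, 7.86, 6.04, 7.86, 6.04, 5.30.
Maximum = 8.45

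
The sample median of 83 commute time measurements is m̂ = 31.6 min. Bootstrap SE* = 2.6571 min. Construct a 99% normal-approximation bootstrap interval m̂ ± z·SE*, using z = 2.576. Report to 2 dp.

(24.76, 38.44)

Margin = 2.576 × 2.6571 = 6.845
Interval: 31.6 ± 6.845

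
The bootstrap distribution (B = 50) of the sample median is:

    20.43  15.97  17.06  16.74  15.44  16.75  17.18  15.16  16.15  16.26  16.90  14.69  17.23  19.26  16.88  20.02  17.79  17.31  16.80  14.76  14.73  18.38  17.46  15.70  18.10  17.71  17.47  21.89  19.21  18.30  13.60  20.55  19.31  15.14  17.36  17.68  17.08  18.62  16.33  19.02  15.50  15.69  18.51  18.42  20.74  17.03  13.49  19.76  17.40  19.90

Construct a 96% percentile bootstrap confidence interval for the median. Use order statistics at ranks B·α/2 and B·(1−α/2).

(13.49, 20.74)

Sorted replicates: 13.49, 13.60, 14.69, 14.73, 14.76, 15.14, 15.16, 15.44, 15.50, 15.69, 15.70, 15.97, 16.15, 16.26, 16.33, 16.74, 16.75, 16.80, 16.88, 16.90, 17.03, 17.06, 17.08, 17.18, 17.23, 17.31, 17.36, 17.40, 17.46, 17.47, 17.68, 17.71, 17.79, 18.10, 18.30, 18.38, 18.42, 18.51, 18.62, 19.02, 19.21, 19.26, 19.31, 19.76, 19.90, 20.02, 20.43, 20.55, 20.74, 21.89
α = 0.04; lower rank = 50 × 0.020 = 1; upper rank = 50 × 0.980 = 49.
The 1st smallest replicate is 13.49; the 49th is 20.74.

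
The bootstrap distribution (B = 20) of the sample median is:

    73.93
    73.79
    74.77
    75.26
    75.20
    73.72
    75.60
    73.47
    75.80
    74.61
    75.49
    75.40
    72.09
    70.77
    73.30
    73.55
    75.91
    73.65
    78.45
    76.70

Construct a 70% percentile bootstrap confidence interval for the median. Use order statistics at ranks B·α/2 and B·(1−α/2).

Sorted replicates: 70.77, 72.09, 73.30, 73.47, 73.55, 73.65, 73.72, 73.79, 73.93, 74.61, 74.77, 75.20, 75.26, 75.40, 75.49, 75.60, 75.80, 75.91, 76.70, 78.45
α = 0.30; lower rank = 20 × 0.150 = 3; upper rank = 20 × 0.850 = 17.
The 3rd smallest replicate is 73.30; the 17th is 75.80.

(73.30, 75.80)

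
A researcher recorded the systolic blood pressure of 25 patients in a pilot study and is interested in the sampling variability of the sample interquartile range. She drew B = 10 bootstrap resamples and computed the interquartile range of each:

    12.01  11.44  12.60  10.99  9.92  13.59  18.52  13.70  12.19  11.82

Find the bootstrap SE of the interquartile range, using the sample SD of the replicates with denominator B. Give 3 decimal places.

SE* = 2.223

Bootstrap SE is the standard deviation of the 10 replicate interquartile ranges.
Mean of replicates: (12.01 + 11.44 + 12.60 + 10.99 + 9.92 + 13.59 + 18.52 + 13.70 + 12.19 + 11.82) / 10 = 126.7800 / 10 = 12.6780
Sum of squared deviations: (−0.6680)² + (−1.2380)² + (−0.0780)² + (−1.6880)² + (−2.7580)² + (+0.9120)² + (+5.8420)² + (+1.0220)² + (−0.4880)² + (−0.8580)² = 49.4204
Variance = 49.4204 / 10 = 4.9420
SE* = √4.9420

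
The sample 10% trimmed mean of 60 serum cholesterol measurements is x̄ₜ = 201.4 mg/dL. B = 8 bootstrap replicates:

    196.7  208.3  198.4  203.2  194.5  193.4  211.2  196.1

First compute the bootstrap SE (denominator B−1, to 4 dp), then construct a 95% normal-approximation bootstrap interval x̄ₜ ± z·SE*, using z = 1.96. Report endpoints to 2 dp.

Mean of replicates = 200.2250; sum of squared deviations = 306.6350; SE* = √(306.6350/7) = 6.6185
Margin = 1.96 × 6.6185 = 12.972
Interval: 201.4 ± 12.972

(188.43, 214.37)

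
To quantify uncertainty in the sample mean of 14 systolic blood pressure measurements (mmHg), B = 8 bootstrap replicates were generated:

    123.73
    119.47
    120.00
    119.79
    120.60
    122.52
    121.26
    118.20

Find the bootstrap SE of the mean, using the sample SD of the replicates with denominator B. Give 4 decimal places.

Bootstrap SE is the standard deviation of the 8 replicate means.
Mean of replicates: (123.73 + 119.47 + 120.00 + 119.79 + 120.60 + 122.52 + 121.26 + 118.20) / 8 = 965.57000 / 8 = 120.69625
Sum of squared deviations: (+3.03375)² + (−1.22625)² + (−0.69625)² + (−0.90625)² + (−0.09625)² + (+1.82375)² + (+0.56375)² + (−2.49625)² = 21.89779
Variance = 21.89779 / 8 = 2.73722
SE* = √2.73722

SE* = 1.6545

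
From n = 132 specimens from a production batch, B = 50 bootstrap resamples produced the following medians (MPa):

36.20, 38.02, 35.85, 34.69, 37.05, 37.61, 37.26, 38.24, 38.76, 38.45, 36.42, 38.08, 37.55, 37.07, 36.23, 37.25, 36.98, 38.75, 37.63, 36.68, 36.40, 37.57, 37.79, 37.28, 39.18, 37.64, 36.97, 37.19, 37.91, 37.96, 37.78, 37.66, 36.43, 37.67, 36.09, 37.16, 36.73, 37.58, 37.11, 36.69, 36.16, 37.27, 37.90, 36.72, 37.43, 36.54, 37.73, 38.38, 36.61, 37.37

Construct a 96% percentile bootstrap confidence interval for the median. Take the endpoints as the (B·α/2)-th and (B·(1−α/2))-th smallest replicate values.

(34.69, 38.76)

Sorted replicates: 34.69, 35.85, 36.09, 36.16, 36.20, 36.23, 36.40, 36.42, 36.43, 36.54, 36.61, 36.68, 36.69, 36.72, 36.73, 36.97, 36.98, 37.05, 37.07, 37.11, 37.16, 37.19, 37.25, 37.26, 37.27, 37.28, 37.37, 37.43, 37.55, 37.57, 37.58, 37.61, 37.63, 37.64, 37.66, 37.67, 37.73, 37.78, 37.79, 37.90, 37.91, 37.96, 38.02, 38.08, 38.24, 38.38, 38.45, 38.75, 38.76, 39.18
α = 0.04; lower rank = 50 × 0.020 = 1; upper rank = 50 × 0.980 = 49.
The 1st smallest replicate is 34.69; the 49th is 38.76.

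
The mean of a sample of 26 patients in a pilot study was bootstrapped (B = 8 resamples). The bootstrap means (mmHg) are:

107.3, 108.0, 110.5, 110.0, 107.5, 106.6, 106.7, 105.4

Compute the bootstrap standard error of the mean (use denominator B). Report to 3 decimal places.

Bootstrap SE is the standard deviation of the 8 replicate means.
Mean of replicates: (107.3 + 108.0 + 110.5 + 110.0 + 107.5 + 106.6 + 106.7 + 105.4) / 8 = 862.0000 / 8 = 107.7500
Sum of squared deviations: (−0.4500)² + (+0.2500)² + (+2.7500)² + (+2.2500)² + (−0.2500)² + (−1.1500)² + (−1.0500)² + (−2.3500)² = 20.9000
Variance = 20.9000 / 8 = 2.6125
SE* = √2.6125

SE* = 1.616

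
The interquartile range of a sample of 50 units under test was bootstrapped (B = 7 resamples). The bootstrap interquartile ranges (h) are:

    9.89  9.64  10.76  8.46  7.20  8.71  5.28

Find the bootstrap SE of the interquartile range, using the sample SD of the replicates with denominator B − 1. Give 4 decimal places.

Bootstrap SE is the standard deviation of the 7 replicate interquartile ranges.
Mean of replicates: (9.89 + 9.64 + 10.76 + 8.46 + 7.20 + 8.71 + 5.28) / 7 = 59.94000 / 7 = 8.56286
Sum of squared deviations: (+1.32714)² + (+1.07714)² + (+2.19714)² + (−0.10286)² + (−1.36286)² + (+0.14714)² + (−3.28286)² = 20.41574
Variance = 20.41574 / 6 = 3.40262
SE* = √3.40262

SE* = 1.8446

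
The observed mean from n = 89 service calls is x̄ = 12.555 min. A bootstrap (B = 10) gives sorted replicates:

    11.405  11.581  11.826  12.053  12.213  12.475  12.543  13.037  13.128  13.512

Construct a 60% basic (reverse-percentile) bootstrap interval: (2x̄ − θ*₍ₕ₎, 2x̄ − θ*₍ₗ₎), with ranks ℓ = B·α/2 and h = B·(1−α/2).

Percentile endpoints at ranks 2 and 8: θ*₍2₎ = 11.581, θ*₍8₎ = 13.037.
Basic interval reflects these around x̄:
  lower = 2 × 12.555 − 13.037 = 12.073
  upper = 2 × 12.555 − 11.581 = 13.529

(12.073, 13.529)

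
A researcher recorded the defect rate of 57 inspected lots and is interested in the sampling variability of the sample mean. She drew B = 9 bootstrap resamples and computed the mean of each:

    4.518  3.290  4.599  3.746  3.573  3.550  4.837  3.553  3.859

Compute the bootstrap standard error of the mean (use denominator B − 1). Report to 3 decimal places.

SE* = 0.556

Bootstrap SE is the standard deviation of the 9 replicate means.
Mean of replicates: (4.518 + 3.290 + 4.599 + 3.746 + 3.573 + 3.550 + 4.837 + 3.553 + 3.859) / 9 = 35.5250 / 9 = 3.9472
Sum of squared deviations: (+0.5708)² + (−0.6572)² + (+0.6518)² + (−0.2012)² + (−0.3742)² + (−0.3972)² + (+0.8898)² + (−0.3942)² + (−0.0882)² = 2.4758
Variance = 2.4758 / 8 = 0.3095
SE* = √0.3095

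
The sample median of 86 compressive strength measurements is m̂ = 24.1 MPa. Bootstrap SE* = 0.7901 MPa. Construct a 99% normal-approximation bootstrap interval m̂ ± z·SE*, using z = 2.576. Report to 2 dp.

(22.06, 26.14)

Margin = 2.576 × 0.7901 = 2.035
Interval: 24.1 ± 2.035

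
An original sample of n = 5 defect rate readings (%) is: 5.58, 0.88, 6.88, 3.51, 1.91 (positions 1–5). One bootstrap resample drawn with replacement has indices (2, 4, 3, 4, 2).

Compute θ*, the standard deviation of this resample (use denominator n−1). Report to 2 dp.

Resample values: 0.88, 3.51, 6.88, 3.51, 0.88.
Mean = 3.1320; sum of squared deviations = 24.4763
s² = 24.4763 / 4 = 6.1191
s = √6.1191 = 2.47

θ* = 2.47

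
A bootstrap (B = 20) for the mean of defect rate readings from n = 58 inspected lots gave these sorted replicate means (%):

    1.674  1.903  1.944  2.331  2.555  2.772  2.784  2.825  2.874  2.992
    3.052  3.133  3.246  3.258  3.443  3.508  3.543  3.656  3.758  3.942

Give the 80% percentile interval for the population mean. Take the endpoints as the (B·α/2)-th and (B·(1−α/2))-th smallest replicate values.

(1.903, 3.656)

α = 0.20; lower rank = 20 × 0.100 = 2; upper rank = 20 × 0.900 = 18.
The 2nd smallest replicate is 1.903; the 18th is 3.656.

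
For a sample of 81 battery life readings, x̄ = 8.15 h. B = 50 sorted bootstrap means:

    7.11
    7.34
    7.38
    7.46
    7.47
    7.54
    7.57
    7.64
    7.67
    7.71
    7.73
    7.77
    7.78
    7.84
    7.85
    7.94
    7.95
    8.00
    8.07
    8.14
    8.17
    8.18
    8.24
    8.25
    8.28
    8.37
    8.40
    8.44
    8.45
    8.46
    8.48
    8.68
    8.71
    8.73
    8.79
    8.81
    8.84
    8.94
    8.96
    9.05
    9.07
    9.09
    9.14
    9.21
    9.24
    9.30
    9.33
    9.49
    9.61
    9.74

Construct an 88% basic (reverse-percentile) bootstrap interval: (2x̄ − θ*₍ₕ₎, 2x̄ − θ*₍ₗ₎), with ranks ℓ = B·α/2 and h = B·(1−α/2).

Percentile endpoints at ranks 3 and 47: θ*₍3₎ = 7.38, θ*₍47₎ = 9.33.
Basic interval reflects these around x̄:
  lower = 2 × 8.15 − 9.33 = 6.97
  upper = 2 × 8.15 − 7.38 = 8.92

(6.97, 8.92)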